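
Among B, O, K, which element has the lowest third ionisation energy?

B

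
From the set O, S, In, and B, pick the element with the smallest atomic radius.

O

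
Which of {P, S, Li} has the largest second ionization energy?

Li

The second ionization energy removes an electron from the +1 ion. For each element: P⁺ still has 4 valence electrons; S⁺ still has 5 valence electrons; Li⁺ is the bare [He] core.
Pulling an electron out of a noble-gas core costs far more than removing a remaining valence electron, so Li sits at the high end of IE_2.
Valence configurations: P⁺ [Ne]3s²3p², S⁺ [Ne]3s²3p³.
The numbers (kJ/mol): P 1907, S 2252, Li 7298.
So the second ionization energies run P < S < Li.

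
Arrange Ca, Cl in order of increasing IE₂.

Ca, Cl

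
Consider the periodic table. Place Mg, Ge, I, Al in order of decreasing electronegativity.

Mg is in period 3, group 2; Al is in period 3, group 13; Ge is in period 4, group 14; I is in period 5, group 17.
Electronegativity increases across a period and decreases down a group, tracking effective nuclear charge and atomic size.
Neither a single period nor a single group — weigh both effects.
Al > Mg: both are in period 3; the period trend gives Al the larger value.
Ge > Al: the two effects oppose for this pair; the across-period effect wins (2.01 vs 1.61).
I > Ge: period and group pull opposite ways; the across-period shift dominates (2.66 vs 2.01).
Tabulated electronegativity (Pauling): Mg 1.31, Al 1.61, Ge 2.01, I 2.66.
So from highest to lowest: I > Ge > Al > Mg.

I, Ge, Al, Mg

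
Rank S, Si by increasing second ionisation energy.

Consider each +1 ion: S⁺ still has 5 valence electrons; Si⁺ still has 3 valence electrons.
All are still removing valence electrons, so compare the +1 ions as you would atoms: IE_2 generally rises across a period (higher Z_eff) and falls down a group (larger shell), subject to the usual subshell exceptions.
Valence configurations: S⁺ [Ne]3s²3p³, Si⁺ [Ne]3s²3p¹.
Tabulated IE_2 (kJ/mol): S 2252, Si 1577.
Putting it together, IE_2: Si < S.

Si < S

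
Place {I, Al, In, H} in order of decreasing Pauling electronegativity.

I, H, In, Al

H is in period 1, group 1; Al is in period 3, group 13; In is in period 5, group 13; I is in period 5, group 17.
Atoms toward the upper right of the periodic table pull bonding electrons most strongly.
Here both period and group differ, so the two effects have to be weighed against each other.
In > Al: this pair runs against the simple trend — see the exception note.
H > In: the two effects oppose for this pair; the down-group effect wins (2.20 vs 1.78).
I > H: period and group pull opposite ways; the across-period shift dominates (2.66 vs 2.20).
Note the exception: In has a higher electronegativity than Al, contrary to the simple trend — poor shielding by filled d (and f) subshells raises the heavier element's effective nuclear charge more than the simple down-group trend predicts.
For reference (Pauling): H 2.20, Al 1.61, In 1.78, I 2.66.
So from highest to lowest: I > H > In > Al.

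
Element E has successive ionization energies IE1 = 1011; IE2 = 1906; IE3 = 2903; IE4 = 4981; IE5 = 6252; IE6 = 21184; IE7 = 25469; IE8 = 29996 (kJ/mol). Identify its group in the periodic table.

Group 15

Look for the largest jump between consecutive ionization energies: IE6/IE5 ≈ 3.4, far larger than any earlier ratio.
That jump marks the point where a core electron is being removed. So the atom has 5 valence electrons.
A main-group element with 5 valence electrons is in group 15.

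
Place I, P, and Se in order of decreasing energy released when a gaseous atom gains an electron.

P is in period 3, group 15; Se is in period 4, group 16; I is in period 5, group 17.
Electron affinity generally becomes more exothermic across a period toward the halogens and less exothermic down a group.
These sit on a diagonal, where the across-period and down-group effects partly cancel.
Se > P: period and group pull opposite ways; the across-period shift dominates (195 vs 72 kJ/mol).
I > Se: the two effects oppose for this pair; the across-period effect wins (295 vs 195 kJ/mol).
For reference (kJ/mol): P 72, Se 195, I 295.
So from highest to lowest: I > Se > P.

I > Se > P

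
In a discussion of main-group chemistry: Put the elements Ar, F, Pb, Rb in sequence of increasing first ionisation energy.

Rb < Pb < Ar < F

F is in period 2, group 17; Ar is in period 3, group 18; Rb is in period 5, group 1; Pb is in period 6, group 14.
First ionization energy rises across a period (greater Z_eff holds electrons more tightly) and falls down a group (valence electrons are farther from the nucleus).
Here both period and group differ, so the two effects have to be weighed against each other.
Pb > Rb: the two effects oppose for this pair; the across-period effect wins (716 vs 403 kJ/mol).
Ar > Pb: both effects reinforce here, so Ar is clearly the higher of the two.
F > Ar: period and group pull opposite ways; the down-group shift dominates (1681 vs 1521 kJ/mol).
Tabulated first ionization energy (kJ/mol): F 1681, Ar 1521, Rb 403, Pb 716.
So from lowest to highest: Rb < Pb < Ar < F.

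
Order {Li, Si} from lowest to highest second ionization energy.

Si < Li

IE_2 is the cost of taking one more electron from the +1 cation: Li⁺ is the bare [He] core; Si⁺ still has 3 valence electrons.
Core electrons are held far more tightly than valence electrons, so Li tops the IE_2 order.
The numbers (kJ/mol): Li 7298, Si 1577.
Overall IE_2 order: Si < Li.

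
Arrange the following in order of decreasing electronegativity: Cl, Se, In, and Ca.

Cl > Se > In > Ca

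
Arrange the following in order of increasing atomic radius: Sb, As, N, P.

N, P, As, Sb

Atomic radius shrinks across a period as nuclear charge pulls the same shell inward, and grows down a group as new shells are added.
All are in group 15, so atomic radius increases down the group.
So from smallest to largest: N < P < As < Sb.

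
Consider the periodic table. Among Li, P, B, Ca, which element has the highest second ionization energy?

Li

After 1 electron has been removed, what remains? Li⁺ is the bare [He] core; P⁺ still has 4 valence electrons; B⁺ still has 2 valence electrons; Ca⁺ still has 1 valence electron.
Breaking into a closed-shell core is much more expensive than removing a leftover valence electron — Li has the largest IE_2 here.
Valence configurations: P⁺ [Ne]3s²3p², B⁺ [He]2s², Ca⁺ [Ar]4s¹.
The numbers (kJ/mol): Li 7298, P 1907, B 2427, Ca 1145.
Putting it together, IE_2: Ca < P < B < Li.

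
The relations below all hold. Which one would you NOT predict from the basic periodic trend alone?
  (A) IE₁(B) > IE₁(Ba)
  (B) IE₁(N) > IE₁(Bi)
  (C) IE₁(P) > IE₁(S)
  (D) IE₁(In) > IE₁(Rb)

(C)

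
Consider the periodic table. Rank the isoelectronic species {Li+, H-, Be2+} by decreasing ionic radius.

All of these have 2 electrons, so size is governed by nuclear charge alone: the more protons, the stronger the pull on the same electron cloud, and the smaller the ion.
Nuclear charges: Be2+ (Z=4), Li+ (Z=3), H- (Z=1).
Largest to smallest: H- > Li+ > Be2+.

H-, Li+, Be2+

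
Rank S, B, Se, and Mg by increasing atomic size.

B is in period 2, group 13; Mg is in period 3, group 2; S is in period 3, group 16; Se is in period 4, group 16.
Radius decreases left→right (rising Z_eff, same n) and increases top→bottom (higher n).
Here both period and group differ, so the two effects have to be weighed against each other.
S > B: the two effects oppose for this pair; the down-group effect wins (103 vs 85 pm).
Se > S: they share group 16; the group trend gives Se the larger value.
Mg > Se: the two effects oppose for this pair; the across-period effect wins (139 vs 116 pm).
Tabulated atomic radius (pm): B 85, Mg 139, S 103, Se 116.
So from smallest to largest: B < S < Se < Mg.

B < S < Se < Mg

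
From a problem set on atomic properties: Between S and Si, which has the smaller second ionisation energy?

IE_2 is the cost of taking one more electron from the +1 cation: S⁺ still has 5 valence electrons; Si⁺ still has 3 valence electrons.
All are still removing valence electrons, so compare the +1 ions as you would atoms: IE_2 generally rises across a period (higher Z_eff) and falls down a group (larger shell), subject to the usual subshell exceptions.
Valence configurations: S⁺ [Ne]3s²3p³, Si⁺ [Ne]3s²3p¹.
The numbers (kJ/mol): S 2252, Si 1577.
Overall IE_2 order: Si < S.

Si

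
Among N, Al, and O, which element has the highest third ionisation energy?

O

IE_3 is the cost of taking one more electron from the +2 cation: N²⁺ still has 3 valence electrons; Al²⁺ still has 1 valence electron; O²⁺ still has 4 valence electrons.
All are still removing valence electrons, so compare the +2 ions as you would atoms: IE_3 generally rises across a period (higher Z_eff) and falls down a group (larger shell), subject to the usual subshell exceptions.
Valence configurations: N²⁺ [He]2s²2p¹, Al²⁺ [Ne]3s¹, O²⁺ [He]2s²2p².
The numbers (kJ/mol): N 4578, Al 2745, O 5300.
Overall IE_3 order: Al < N < O.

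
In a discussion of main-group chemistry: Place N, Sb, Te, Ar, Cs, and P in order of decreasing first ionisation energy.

Ar > N > P > Te > Sb > Cs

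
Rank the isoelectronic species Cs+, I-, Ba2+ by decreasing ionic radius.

All of these have 54 electrons, so size is governed by nuclear charge alone: the more protons, the stronger the pull on the same electron cloud, and the smaller the ion.
Nuclear charges: Ba2+ (Z=56), Cs+ (Z=55), I- (Z=53).
Largest to smallest: I- > Cs+ > Ba2+.

I-, Cs+, Ba2+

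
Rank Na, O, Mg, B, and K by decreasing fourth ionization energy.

B, Mg, Na, O, K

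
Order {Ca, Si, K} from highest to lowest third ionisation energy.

Ca, K, Si

After 2 electrons have been removed, what remains? Ca²⁺ is the bare [Ar] core; Si²⁺ still has 2 valence electrons; K²⁺ is already 1 electron into the core.
Pulling an electron out of a noble-gas core costs far more than removing a remaining valence electron, so K and Ca sit at the high end of IE_3.
Approximate IE_3 values (kJ/mol): Ca 4912, Si 3232, K 4420.
So the third ionization energies run Si < K < Ca.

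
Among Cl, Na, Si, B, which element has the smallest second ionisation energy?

IE_2 is the cost of taking one more electron from the +1 cation: Cl⁺ still has 6 valence electrons; Na⁺ is the bare [Ne] core; Si⁺ still has 3 valence electrons; B⁺ still has 2 valence electrons.
Core electrons are held far more tightly than valence electrons, so Na tops the IE_2 order.
Valence configurations: Cl⁺ [Ne]3s²3p⁴, Si⁺ [Ne]3s²3p¹, B⁺ [He]2s².
Tabulated IE_2 (kJ/mol): Cl 2298, Na 4562, Si 1577, B 2427.
So the second ionization energies run Si < Cl < B < Na.

Si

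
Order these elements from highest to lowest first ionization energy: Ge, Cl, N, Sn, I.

N is in period 2, group 15; Cl is in period 3, group 17; Ge is in period 4, group 14; Sn is in period 5, group 14; I is in period 5, group 17.
IE₁ increases left→right with effective nuclear charge and decreases top→bottom as the valence shell moves farther out.
Here both period and group differ, so the two effects have to be weighed against each other.
Ge > Sn: they share group 14; the group trend gives Ge the larger value.
I > Ge: period and group pull opposite ways; the across-period shift dominates (1008 vs 762 kJ/mol).
Cl > I: they share group 17; the group trend gives Cl the larger value.
N > Cl: the two effects oppose for this pair; the down-group effect wins (1402 vs 1251 kJ/mol).
Approximate values (kJ/mol): N 1402, Cl 1251, Ge 762, Sn 709, I 1008.
So from highest to lowest: N > Cl > I > Ge > Sn.

N > Cl > I > Ge > Sn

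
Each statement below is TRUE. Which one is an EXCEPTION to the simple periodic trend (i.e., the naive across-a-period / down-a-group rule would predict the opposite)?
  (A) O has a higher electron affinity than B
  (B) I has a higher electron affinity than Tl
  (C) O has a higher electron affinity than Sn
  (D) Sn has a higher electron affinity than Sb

The general trend: electron affinity increases across a period and decreases down a group.
(A) O (period 2, group 16) vs B (period 2, group 13): the stated order agrees with the simple trend.
(B) I (period 5, group 17) vs Tl (period 6, group 13): the stated order agrees with the simple trend.
(C) O (period 2, group 16) vs Sn (period 5, group 14): the stated order agrees with the simple trend.
(D) Sn (period 5, group 14) vs Sb (period 5, group 15): the stated order contradicts the simple trend.
The exception is (D): adding an electron to Sb's half-filled 5p³ is unfavourable, so Sn has the more exothermic EA.

(D)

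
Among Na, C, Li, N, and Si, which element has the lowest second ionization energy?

Si

IE_2 is the cost of taking one more electron from the +1 cation: Na⁺ is the bare [Ne] core; C⁺ still has 3 valence electrons; Li⁺ is the bare [He] core; N⁺ still has 4 valence electrons; Si⁺ still has 3 valence electrons.
Breaking into a closed-shell core is much more expensive than removing a leftover valence electron — Na and Li have the largest IE_2 here.
Valence configurations: C⁺ [He]2s²2p¹, N⁺ [He]2s²2p², Si⁺ [Ne]3s²3p¹.
Approximate IE_2 values (kJ/mol): Na 4562, C 2353, Li 7298, N 2856, Si 1577.
So the second ionization energies run Si < C < N < Na < Li.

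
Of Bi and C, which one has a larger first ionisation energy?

C

Across a period the outer electron is held more tightly (higher IE₁); down a group it sits in a higher shell, more shielded, and comes off more easily.
Here both period and group differ, so the two effects have to be weighed against each other.
C > Bi: the two effects oppose for this pair; the down-group effect wins (1086 vs 703 kJ/mol).
For reference (kJ/mol): C 1086, Bi 703.
So C has the larger first ionisation energy (C > Bi).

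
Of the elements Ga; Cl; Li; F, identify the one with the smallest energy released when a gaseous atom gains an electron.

Li is in period 2, group 1; F is in period 2, group 17; Cl is in period 3, group 17; Ga is in period 4, group 13.
Adding an electron releases more energy for atoms nearer the top right (short of the noble gases).
Neither a single period nor a single group — weigh both effects.
Li > Ga: the two effects oppose for this pair; the down-group effect wins (60 vs 29 kJ/mol).
F > Li: F lies to the right of Li in period 2, so the across-period effect alone puts F higher.
Cl > F: this pair runs against the simple trend — see the exception note.
Note the exception: Cl has a higher electron affinity than F, contrary to the simple trend — F's small 2p subshell makes the incoming electron feel strong e⁻–e⁻ repulsion, so Cl actually releases more energy on gaining an electron.
Tabulated electron affinity (kJ/mol): Li 60, F 328, Cl 349, Ga 29.
The smallest energy released when a gaseous atom gains an electron among these belongs to Ga.

Ga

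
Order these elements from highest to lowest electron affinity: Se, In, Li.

Se > Li > In

Li is in period 2, group 1; Se is in period 4, group 16; In is in period 5, group 13.
EA tends to increase across a period and decrease down a group, though the pattern is less regular than for IE or radius.
Neither a single period nor a single group — weigh both effects.
Li > In: period and group pull opposite ways; the down-group shift dominates (60 vs 29 kJ/mol).
Se > Li: the two effects oppose for this pair; the across-period effect wins (195 vs 60 kJ/mol).
Approximate values (kJ/mol): Li 60, Se 195, In 29.
So from highest to lowest: Se > Li > In.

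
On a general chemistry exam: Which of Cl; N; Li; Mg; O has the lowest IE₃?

Cl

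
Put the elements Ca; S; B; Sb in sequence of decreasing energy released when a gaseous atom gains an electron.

S > Sb > B > Ca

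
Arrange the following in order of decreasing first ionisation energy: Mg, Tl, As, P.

P > As > Mg > Tl

Mg is in period 3, group 2; P is in period 3, group 15; As is in period 4, group 15; Tl is in period 6, group 13.
IE₁ increases left→right with effective nuclear charge and decreases top→bottom as the valence shell moves farther out.
These span different periods and groups, so the two trends combine.
Mg > Tl: period and group pull opposite ways; the down-group shift dominates (738 vs 589 kJ/mol).
As > Mg: period and group pull opposite ways; the across-period shift dominates (947 vs 738 kJ/mol).
P > As: they share group 15; the group trend gives P the larger value.
Approximate values (kJ/mol): Mg 738, P 1012, As 947, Tl 589.
So from highest to lowest: P > As > Mg > Tl.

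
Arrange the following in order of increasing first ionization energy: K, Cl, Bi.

K < Bi < Cl

Cl is in period 3, group 17; K is in period 4, group 1; Bi is in period 6, group 15.
IE₁ increases left→right with effective nuclear charge and decreases top→bottom as the valence shell moves farther out.
These span different periods and groups, so the two trends combine.
Bi > K: period and group pull opposite ways; the across-period shift dominates (703 vs 419 kJ/mol).
Cl > Bi: both effects reinforce here, so Cl is clearly the higher of the two.
Tabulated first ionization energy (kJ/mol): Cl 1251, K 419, Bi 703.
So from lowest to highest: K < Bi < Cl.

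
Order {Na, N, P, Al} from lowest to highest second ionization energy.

Al < P < N < Na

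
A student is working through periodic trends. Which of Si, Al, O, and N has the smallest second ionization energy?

Si

Consider each +1 ion: Si⁺ still has 3 valence electrons; Al⁺ still has 2 valence electrons; O⁺ still has 5 valence electrons; N⁺ still has 4 valence electrons.
All are still removing valence electrons, so compare the +1 ions as you would atoms: IE_2 generally rises across a period (higher Z_eff) and falls down a group (larger shell), subject to the usual subshell exceptions.
Valence configurations: Si⁺ [Ne]3s²3p¹, Al⁺ [Ne]3s², O⁺ [He]2s²2p³, N⁺ [He]2s²2p².
Si⁺ loses a lone 3p electron whereas Al⁺ must break into a filled 3s² pair, so IE_2(Al) > IE_2(Si) even though Si has the higher nuclear charge.
The numbers (kJ/mol): Si 1577, Al 1817, O 3388, N 2856.
Hence IE_2: Si < Al < N < O.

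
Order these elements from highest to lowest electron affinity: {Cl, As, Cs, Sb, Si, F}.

Cl > F > Si > Sb > As > Cs

F is in period 2, group 17; Si is in period 3, group 14; Cl is in period 3, group 17; As is in period 4, group 15; Sb is in period 5, group 15; Cs is in period 6, group 1.
EA tends to increase across a period and decrease down a group, though the pattern is less regular than for IE or radius.
Here both period and group differ, so the two effects have to be weighed against each other.
As > Cs: relative to Cs, both the across-period and down-group shifts push As's electron affinity up.
Sb > As: this pair runs against the simple trend — see the exception note.
Si > Sb: the two effects oppose for this pair; the down-group effect wins (134 vs 103 kJ/mol).
F > Si: both effects reinforce here, so F is clearly the higher of the two.
Cl > F: this pair runs against the simple trend — see the exception note.
Note the exception: Sb has a higher electron affinity than As, contrary to the simple trend — both are half-filled np³, but the pairing/repulsion penalty for the added electron shrinks as the p orbitals become larger and more diffuse down the group, and for Sb that outweighs the weaker nuclear attraction.
Note the exception: Cl has a higher electron affinity than F, contrary to the simple trend — F's small 2p subshell makes the incoming electron feel strong e⁻–e⁻ repulsion, so Cl actually releases more energy on gaining an electron.
Approximate values (kJ/mol): F 328, Si 134, Cl 349, As 78, Sb 103, Cs 46.
So from highest to lowest: Cl > F > Si > Sb > As > Cs.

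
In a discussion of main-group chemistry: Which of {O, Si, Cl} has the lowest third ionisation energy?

Si

Consider each +2 ion: O²⁺ still has 4 valence electrons; Si²⁺ still has 2 valence electrons; Cl²⁺ still has 5 valence electrons.
All are still removing valence electrons, so compare the +2 ions as you would atoms: IE_3 generally rises across a period (higher Z_eff) and falls down a group (larger shell), subject to the usual subshell exceptions.
Valence configurations: O²⁺ [He]2s²2p², Si²⁺ [Ne]3s², Cl²⁺ [Ne]3s²3p³.
Approximate IE_3 values (kJ/mol): O 5300, Si 3232, Cl 3822.
Overall IE_3 order: Si < Cl < O.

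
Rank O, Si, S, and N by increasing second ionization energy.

Consider each +1 ion: O⁺ still has 5 valence electrons; Si⁺ still has 3 valence electrons; S⁺ still has 5 valence electrons; N⁺ still has 4 valence electrons.
All are still removing valence electrons, so compare the +1 ions as you would atoms: IE_2 generally rises across a period (higher Z_eff) and falls down a group (larger shell), subject to the usual subshell exceptions.
Valence configurations: O⁺ [He]2s²2p³, Si⁺ [Ne]3s²3p¹, S⁺ [Ne]3s²3p³, N⁺ [He]2s²2p².
Approximate IE_2 values (kJ/mol): O 3388, Si 1577, S 2252, N 2856.
Overall IE_2 order: Si < S < N < O.

Si < S < N < O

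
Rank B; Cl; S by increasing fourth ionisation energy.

The fourth ionization energy removes an electron from the +3 ion. For each element: B³⁺ is the bare [He] core; Cl³⁺ still has 4 valence electrons; S³⁺ still has 3 valence electrons.
Core electrons are held far more tightly than valence electrons, so B tops the IE_4 order.
Valence configurations: Cl³⁺ [Ne]3s²3p², S³⁺ [Ne]3s²3p¹.
The numbers (kJ/mol): B 25026, Cl 5159, S 4556.
Putting it together, IE_4: S < Cl < B.

S < Cl < B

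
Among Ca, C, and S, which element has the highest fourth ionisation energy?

After 3 electrons have been removed, what remains? Ca³⁺ is already 1 electron into the core; C³⁺ still has 1 valence electron; S³⁺ still has 3 valence electrons.
Breaking into a closed-shell core is much more expensive than removing a leftover valence electron — Ca has the largest IE_4 here.
Valence configurations: C³⁺ [He]2s¹, S³⁺ [Ne]3s²3p¹.
The numbers (kJ/mol): Ca 6491, C 6223, S 4556.
So the fourth ionization energies run S < C < Ca.

Ca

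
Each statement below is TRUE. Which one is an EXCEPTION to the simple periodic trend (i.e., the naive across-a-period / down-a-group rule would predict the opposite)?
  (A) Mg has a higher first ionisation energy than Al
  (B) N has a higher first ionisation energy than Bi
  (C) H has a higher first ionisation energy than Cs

The general trend: first ionisation energy increases across a period and decreases down a group.
(A) Mg (period 3, group 2) vs Al (period 3, group 13): the stated order contradicts the simple trend.
(B) N (period 2, group 15) vs Bi (period 6, group 15): the stated order agrees with the simple trend.
(C) H (period 1, group 1) vs Cs (period 6, group 1): the stated order agrees with the simple trend.
The exception is (A): Al's single 3p electron is easier to remove than one from Mg's filled 3s².

(A)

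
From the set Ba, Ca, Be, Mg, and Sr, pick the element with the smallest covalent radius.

Be

Be is in period 2, group 2; Mg is in period 3, group 2; Ca is in period 4, group 2; Sr is in period 5, group 2; Ba is in period 6, group 2.
Atomic radius shrinks across a period as nuclear charge pulls the same shell inward, and grows down a group as new shells are added.
All are in group 2, so atomic radius increases down the group.
The smallest covalent radius among these belongs to Be.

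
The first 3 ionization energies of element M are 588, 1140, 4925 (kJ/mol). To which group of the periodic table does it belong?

Look for the largest jump between consecutive ionization energies: IE3/IE2 ≈ 4.3, far larger than any earlier ratio.
That jump marks the point where a core electron is being removed. So the atom has 2 valence electrons.
A main-group element with 2 valence electrons is in group 2.

Group 2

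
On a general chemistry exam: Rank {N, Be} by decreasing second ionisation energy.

N, Be

The second ionization energy removes an electron from the +1 ion. For each element: N⁺ still has 4 valence electrons; Be⁺ still has 1 valence electron.
All are still removing valence electrons, so compare the +1 ions as you would atoms: IE_2 generally rises across a period (higher Z_eff) and falls down a group (larger shell), subject to the usual subshell exceptions.
Valence configurations: N⁺ [He]2s²2p², Be⁺ [He]2s¹.
The numbers (kJ/mol): N 2856, Be 1757.
Putting it together, IE_2: Be < N.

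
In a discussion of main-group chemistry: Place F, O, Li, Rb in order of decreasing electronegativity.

Atoms toward the upper right of the periodic table pull bonding electrons most strongly.
Here both period and group differ, so the two effects have to be weighed against each other.
Li > Rb: they share group 1; the group trend gives Li the larger value.
O > Li: both are in period 2; the period trend gives O the larger value.
F > O: F lies to the right of O in period 2, so the across-period effect alone puts F higher.
For reference (Pauling): Li 0.98, O 3.44, F 3.98, Rb 0.82.
So from highest to lowest: F > O > Li > Rb.

F, O, Li, Rb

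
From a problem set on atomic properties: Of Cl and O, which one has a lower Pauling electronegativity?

Cl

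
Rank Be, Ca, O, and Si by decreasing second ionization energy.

IE_2 is the cost of taking one more electron from the +1 cation: Be⁺ still has 1 valence electron; Ca⁺ still has 1 valence electron; O⁺ still has 5 valence electrons; Si⁺ still has 3 valence electrons.
All are still removing valence electrons, so compare the +1 ions as you would atoms: IE_2 generally rises across a period (higher Z_eff) and falls down a group (larger shell), subject to the usual subshell exceptions.
Valence configurations: Be⁺ [He]2s¹, Ca⁺ [Ar]4s¹, O⁺ [He]2s²2p³, Si⁺ [Ne]3s²3p¹.
Approximate IE_2 values (kJ/mol): Be 1757, Ca 1145, O 3388, Si 1577.
Hence IE_2: Ca < Si < Be < O.

O > Be > Si > Ca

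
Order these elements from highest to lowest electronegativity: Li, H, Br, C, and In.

H is in period 1, group 1; Li is in period 2, group 1; C is in period 2, group 14; Br is in period 4, group 17; In is in period 5, group 13.
Electronegativity increases across a period and decreases down a group, tracking effective nuclear charge and atomic size.
Neither a single period nor a single group — weigh both effects.
In > Li: period and group pull opposite ways; the across-period shift dominates (1.78 vs 0.98).
H > In: period and group pull opposite ways; the down-group shift dominates (2.20 vs 1.78).
C > H: the two effects oppose for this pair; the across-period effect wins (2.55 vs 2.20).
Br > C: the two effects oppose for this pair; the across-period effect wins (2.96 vs 2.55).
Approximate values (Pauling): H 2.20, Li 0.98, C 2.55, Br 2.96, In 1.78.
So from highest to lowest: Br > C > H > In > Li.

Br > C > H > In > Li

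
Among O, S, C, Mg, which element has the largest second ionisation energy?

After 1 electron has been removed, what remains? O⁺ still has 5 valence electrons; S⁺ still has 5 valence electrons; C⁺ still has 3 valence electrons; Mg⁺ still has 1 valence electron.
All are still removing valence electrons, so compare the +1 ions as you would atoms: IE_2 generally rises across a period (higher Z_eff) and falls down a group (larger shell), subject to the usual subshell exceptions.
Valence configurations: O⁺ [He]2s²2p³, S⁺ [Ne]3s²3p³, C⁺ [He]2s²2p¹, Mg⁺ [Ne]3s¹.
The numbers (kJ/mol): O 3388, S 2252, C 2353, Mg 1451.
Putting it together, IE_2: Mg < S < C < O.

O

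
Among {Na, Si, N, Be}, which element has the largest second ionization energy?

IE_2 is the cost of taking one more electron from the +1 cation: Na⁺ is the bare [Ne] core; Si⁺ still has 3 valence electrons; N⁺ still has 4 valence electrons; Be⁺ still has 1 valence electron.
Core electrons are held far more tightly than valence electrons, so Na tops the IE_2 order.
Valence configurations: Si⁺ [Ne]3s²3p¹, N⁺ [He]2s²2p², Be⁺ [He]2s¹.
Approximate IE_2 values (kJ/mol): Na 4562, Si 1577, N 2856, Be 1757.
Putting it together, IE_2: Si < Be < N < Na.

Na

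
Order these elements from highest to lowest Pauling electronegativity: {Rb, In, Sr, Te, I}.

I > Te > In > Sr > Rb

Rb is in period 5, group 1; Sr is in period 5, group 2; In is in period 5, group 13; Te is in period 5, group 16; I is in period 5, group 17.
Atoms toward the upper right of the periodic table pull bonding electrons most strongly.
All lie in period 5, so electronegativity increases left to right.
So from highest to lowest: I > Te > In > Sr > Rb.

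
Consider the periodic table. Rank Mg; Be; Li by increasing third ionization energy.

Mg < Li < Be

The third ionization energy removes an electron from the +2 ion. For each element: Mg²⁺ is the bare [Ne] core; Be²⁺ is the bare [He] core; Li²⁺ is already 1 electron into the core.
All of these are removing an electron from a noble-gas core or deeper; the smaller core (lower principal quantum number) is held far more tightly, and within a period the higher nuclear charge binds the same core more tightly.
The numbers (kJ/mol): Mg 7733, Be 14849, Li 11815.
So the third ionization energies run Mg < Li < Be.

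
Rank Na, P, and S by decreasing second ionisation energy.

Consider each +1 ion: Na⁺ is the bare [Ne] core; P⁺ still has 4 valence electrons; S⁺ still has 5 valence electrons.
Pulling an electron out of a noble-gas core costs far more than removing a remaining valence electron, so Na sits at the high end of IE_2.
Valence configurations: P⁺ [Ne]3s²3p², S⁺ [Ne]3s²3p³.
Approximate IE_2 values (kJ/mol): Na 4562, P 1907, S 2252.
Putting it together, IE_2: P < S < Na.

Na > S > P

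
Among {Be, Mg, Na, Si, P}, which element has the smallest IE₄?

Si

The fourth ionization energy removes an electron from the +3 ion. For each element: Be³⁺ is already 1 electron into the core; Mg³⁺ is already 1 electron into the core; Na³⁺ is already 2 electrons into the core; Si³⁺ still has 1 valence electron; P³⁺ still has 2 valence electrons.
Breaking into a closed-shell core is much more expensive than removing a leftover valence electron — Na, Mg and Be have the largest IE_4 here.
Valence configurations: Si³⁺ [Ne]3s¹, P³⁺ [Ne]3s².
Approximate IE_4 values (kJ/mol): Be 21007, Mg 10543, Na 9543, Si 4356, P 4964.
Hence IE_4: Si < P < Na < Mg < Be.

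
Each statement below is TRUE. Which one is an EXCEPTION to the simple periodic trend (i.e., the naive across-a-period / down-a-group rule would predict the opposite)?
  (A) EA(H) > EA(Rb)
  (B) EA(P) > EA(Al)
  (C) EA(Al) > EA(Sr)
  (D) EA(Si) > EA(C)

(D)

The general trend: electron affinity increases across a period and decreases down a group.
(A) H (period 1, group 1) vs Rb (period 5, group 1): the stated order agrees with the simple trend.
(B) P (period 3, group 15) vs Al (period 3, group 13): the stated order agrees with the simple trend.
(C) Al (period 3, group 13) vs Sr (period 5, group 2): the stated order agrees with the simple trend.
(D) Si (period 3, group 14) vs C (period 2, group 14): the stated order contradicts the simple trend.
The exception is (D): Si's larger, more diffuse 3p orbitals accept an added electron slightly more readily than C's compact 2p.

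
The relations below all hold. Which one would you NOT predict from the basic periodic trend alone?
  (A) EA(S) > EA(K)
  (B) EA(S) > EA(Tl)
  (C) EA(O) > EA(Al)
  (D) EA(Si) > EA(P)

The general trend: electron affinity increases across a period and decreases down a group.
(A) S (period 3, group 16) vs K (period 4, group 1): the stated order agrees with the simple trend.
(B) S (period 3, group 16) vs Tl (period 6, group 13): the stated order agrees with the simple trend.
(C) O (period 2, group 16) vs Al (period 3, group 13): the stated order agrees with the simple trend.
(D) Si (period 3, group 14) vs P (period 3, group 15): the stated order contradicts the simple trend.
The exception is (D): adding an electron to P's half-filled 3p³ is unfavourable, so Si (3p²) has the more exothermic EA.

(D)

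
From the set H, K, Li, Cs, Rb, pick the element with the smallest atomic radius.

H

H is in period 1, group 1; Li is in period 2, group 1; K is in period 4, group 1; Rb is in period 5, group 1; Cs is in period 6, group 1.
Radius decreases left→right (rising Z_eff, same n) and increases top→bottom (higher n).
All are in group 1, so atomic radius increases down the group.
The smallest atomic radius among these belongs to H.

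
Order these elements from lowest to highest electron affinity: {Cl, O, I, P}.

P < O < I < Cl

EA tends to increase across a period and decrease down a group, though the pattern is less regular than for IE or radius.
These span different periods and groups, so the two trends combine.
O > P: both effects reinforce here, so O is clearly the higher of the two.
I > O: period and group pull opposite ways; the across-period shift dominates (295 vs 141 kJ/mol).
Cl > I: they share group 17; the group trend gives Cl the larger value.
For reference (kJ/mol): O 141, P 72, Cl 349, I 295.
So from lowest to highest: P < O < I < Cl.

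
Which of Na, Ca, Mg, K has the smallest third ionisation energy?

K

The third ionization energy removes an electron from the +2 ion. For each element: Na²⁺ is already 1 electron into the core; Ca²⁺ is the bare [Ar] core; Mg²⁺ is the bare [Ne] core; K²⁺ is already 1 electron into the core.
All of these are removing an electron from a noble-gas core or deeper; the smaller core (lower principal quantum number) is held far more tightly, and within a period the higher nuclear charge binds the same core more tightly.
Approximate IE_3 values (kJ/mol): Na 6910, Ca 4912, Mg 7733, K 4420.
Overall IE_3 order: K < Ca < Na < Mg.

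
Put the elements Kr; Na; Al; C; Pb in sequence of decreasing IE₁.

Kr > C > Pb > Al > Na

C is in period 2, group 14; Na is in period 3, group 1; Al is in period 3, group 13; Kr is in period 4, group 18; Pb is in period 6, group 14.
IE₁ increases left→right with effective nuclear charge and decreases top→bottom as the valence shell moves farther out.
Neither a single period nor a single group — weigh both effects.
Al > Na: Al lies to the right of Na in period 3, so the across-period effect alone puts Al higher.
Pb > Al: period and group pull opposite ways; the across-period shift dominates (716 vs 578 kJ/mol).
C > Pb: they share group 14; the group trend gives C the larger value.
Kr > C: period and group pull opposite ways; the across-period shift dominates (1351 vs 1086 kJ/mol).
Approximate values (kJ/mol): C 1086, Na 496, Al 578, Kr 1351, Pb 716.
So from highest to lowest: Kr > C > Pb > Al > Na.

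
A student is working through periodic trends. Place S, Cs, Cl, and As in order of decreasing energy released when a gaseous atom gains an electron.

Cl > S > As > Cs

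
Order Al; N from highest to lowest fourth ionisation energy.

Al, N

IE_4 is the cost of taking one more electron from the +3 cation: Al³⁺ is the bare [Ne] core; N³⁺ still has 2 valence electrons.
Breaking into a closed-shell core is much more expensive than removing a leftover valence electron — Al has the largest IE_4 here.
The numbers (kJ/mol): Al 11577, N 7475.
Hence IE_4: N < Al.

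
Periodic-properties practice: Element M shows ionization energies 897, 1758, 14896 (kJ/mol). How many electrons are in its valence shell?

Look for the largest jump between consecutive ionization energies: IE3/IE2 ≈ 8.5, far larger than any earlier ratio.
That jump marks the point where a core electron is being removed. So the atom has 2 valence electrons.

2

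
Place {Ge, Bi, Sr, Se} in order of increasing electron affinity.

Sr < Bi < Ge < Se

Ge is in period 4, group 14; Se is in period 4, group 16; Sr is in period 5, group 2; Bi is in period 6, group 15.
Atoms with high Z_eff and room in the valence shell (especially the halogens) have the most exothermic electron affinities.
Neither a single period nor a single group — weigh both effects.
Bi > Sr: period and group pull opposite ways; the across-period shift dominates (91 vs 5 kJ/mol).
Ge > Bi: period and group pull opposite ways; the down-group shift dominates (119 vs 91 kJ/mol).
Se > Ge: Se lies to the right of Ge in period 4, so the across-period effect alone puts Se higher.
Tabulated electron affinity (kJ/mol): Ge 119, Se 195, Sr 5, Bi 91.
So from lowest to highest: Sr < Bi < Ge < Se.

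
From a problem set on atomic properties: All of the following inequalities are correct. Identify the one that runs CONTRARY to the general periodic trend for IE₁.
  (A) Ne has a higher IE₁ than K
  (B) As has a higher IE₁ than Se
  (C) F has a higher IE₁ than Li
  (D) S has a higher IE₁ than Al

(B)

The general trend: IE₁ increases across a period and decreases down a group.
(A) Ne (period 2, group 18) vs K (period 4, group 1): the stated order agrees with the simple trend.
(B) As (period 4, group 15) vs Se (period 4, group 16): the stated order contradicts the simple trend.
(C) F (period 2, group 17) vs Li (period 2, group 1): the stated order agrees with the simple trend.
(D) S (period 3, group 16) vs Al (period 3, group 13): the stated order agrees with the simple trend.
The exception is (B): Se (4p⁴) ionizes more easily than half-filled As (4p³).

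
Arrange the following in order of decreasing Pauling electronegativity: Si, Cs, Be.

Be is in period 2, group 2; Si is in period 3, group 14; Cs is in period 6, group 1.
Electronegativity increases across a period and decreases down a group, tracking effective nuclear charge and atomic size.
Neither a single period nor a single group — weigh both effects.
Be > Cs: both effects reinforce here, so Be is clearly the higher of the two.
Si > Be: the two effects oppose for this pair; the across-period effect wins (1.90 vs 1.57).
For reference (Pauling): Be 1.57, Si 1.90, Cs 0.79.
So from highest to lowest: Si > Be > Cs.

Si, Be, Cs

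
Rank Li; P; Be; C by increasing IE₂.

Be < P < C < Li

Consider each +1 ion: Li⁺ is the bare [He] core; P⁺ still has 4 valence electrons; Be⁺ still has 1 valence electron; C⁺ still has 3 valence electrons.
Pulling an electron out of a noble-gas core costs far more than removing a remaining valence electron, so Li sits at the high end of IE_2.
Valence configurations: P⁺ [Ne]3s²3p², Be⁺ [He]2s¹, C⁺ [He]2s²2p¹.
The numbers (kJ/mol): Li 7298, P 1907, Be 1757, C 2353.
Putting it together, IE_2: Be < P < C < Li.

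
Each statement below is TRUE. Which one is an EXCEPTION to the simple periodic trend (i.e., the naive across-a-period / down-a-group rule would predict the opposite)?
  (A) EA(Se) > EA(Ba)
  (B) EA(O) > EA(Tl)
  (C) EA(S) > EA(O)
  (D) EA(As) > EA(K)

The general trend: electron affinity increases across a period and decreases down a group.
(A) Se (period 4, group 16) vs Ba (period 6, group 2): the stated order agrees with the simple trend.
(B) O (period 2, group 16) vs Tl (period 6, group 13): the stated order agrees with the simple trend.
(C) S (period 3, group 16) vs O (period 2, group 16): the stated order contradicts the simple trend.
(D) As (period 4, group 15) vs K (period 4, group 1): the stated order agrees with the simple trend.
The exception is (C): the compact 2p subshell of O repels the added electron more than S's larger 3p does.

(C)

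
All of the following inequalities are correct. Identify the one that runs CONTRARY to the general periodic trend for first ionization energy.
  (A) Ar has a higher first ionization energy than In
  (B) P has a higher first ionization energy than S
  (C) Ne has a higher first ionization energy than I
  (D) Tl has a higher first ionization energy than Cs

(B)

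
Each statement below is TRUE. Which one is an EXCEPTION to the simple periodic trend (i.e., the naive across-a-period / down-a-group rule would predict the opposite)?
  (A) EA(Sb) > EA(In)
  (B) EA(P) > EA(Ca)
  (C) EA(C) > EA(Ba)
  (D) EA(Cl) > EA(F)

(D)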